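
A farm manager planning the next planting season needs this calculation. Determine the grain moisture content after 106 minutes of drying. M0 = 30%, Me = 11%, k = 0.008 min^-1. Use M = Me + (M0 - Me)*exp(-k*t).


M = Me + (M0 - Me) * e^(-k*t)
  = 11 + (30 - 11) * e^(-0.008*106)
  = 11 + 19 * e^(-0.848)
  = 11 + 19 * 0.42827
  = 11 + 8.1371
  = 19.14%


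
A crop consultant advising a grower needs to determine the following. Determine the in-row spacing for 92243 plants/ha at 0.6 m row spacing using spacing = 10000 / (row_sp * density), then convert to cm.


spacing = 10000 / (row_sp * density)
        = 10000 / (0.6 * 92243)
        = 10000 / 55345.80
        = 0.18068 m = 18.07 cm


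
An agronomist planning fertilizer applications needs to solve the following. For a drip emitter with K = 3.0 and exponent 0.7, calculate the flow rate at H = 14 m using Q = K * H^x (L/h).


Q = K * H^x
  = 3.0 * 14^0.7
  = 3.0 * 6.3429
  = 19.03 L/h


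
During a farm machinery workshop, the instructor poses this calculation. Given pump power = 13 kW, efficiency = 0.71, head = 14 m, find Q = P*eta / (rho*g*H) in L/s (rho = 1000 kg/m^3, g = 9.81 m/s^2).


Q = (P * 1000 * eta) / (rho * g * H)
  = (13 * 1000 * 0.71) / (1000 * 9.81 * 14)
  = 9230 / 137340
  = 0.06721 m^3/s = 67.21 L/s


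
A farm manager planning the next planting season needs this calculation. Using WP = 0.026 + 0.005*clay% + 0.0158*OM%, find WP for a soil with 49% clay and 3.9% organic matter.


WP = 0.026 + 0.005*49 + 0.0158*3.9
   = 0.026 + 0.2450 + 0.0616
   = 0.3326


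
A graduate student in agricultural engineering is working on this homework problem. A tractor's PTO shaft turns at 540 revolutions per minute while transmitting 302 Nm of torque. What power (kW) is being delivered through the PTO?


P = 2*pi*n*T / 60000
  = 2*pi * 540 * 302 / 60000
  = 1024661.86 / 60000
  = 17.08 kW


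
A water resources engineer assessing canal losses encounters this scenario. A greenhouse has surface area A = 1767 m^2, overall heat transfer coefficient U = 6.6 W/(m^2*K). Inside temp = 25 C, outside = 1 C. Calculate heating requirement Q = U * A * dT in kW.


dT = 25 - (1) = 24 K
Q = U * A * dT
  = 6.6 * 1767 * 24
  = 279892.80 W = 279.89 kW


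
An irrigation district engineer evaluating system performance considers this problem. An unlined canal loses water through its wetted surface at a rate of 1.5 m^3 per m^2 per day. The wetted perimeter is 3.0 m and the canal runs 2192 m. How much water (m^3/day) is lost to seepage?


S = C * P * L
  = 1.5 * 3.0 * 2192
  = 9864 m^3/day


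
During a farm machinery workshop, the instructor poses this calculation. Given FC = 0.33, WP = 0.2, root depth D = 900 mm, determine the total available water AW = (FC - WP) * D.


AW = (FC - WP) * D
   = (0.33 - 0.2) * 900
   = 0.13 * 900
   = 117 mm


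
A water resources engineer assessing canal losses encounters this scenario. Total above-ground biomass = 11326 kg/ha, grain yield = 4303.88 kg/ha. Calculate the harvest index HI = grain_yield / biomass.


HI = grain_yield / biomass
   = 4303.88 / 11326
   = 0.38


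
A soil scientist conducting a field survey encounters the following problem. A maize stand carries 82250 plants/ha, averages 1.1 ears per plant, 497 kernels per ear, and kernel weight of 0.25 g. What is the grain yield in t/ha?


Y = density * ears * kernels * kw
  = 82250 * 1.1 * 497 * 0.25 g/ha
  = 11241518.75 g/ha
  = 11241.52 kg/ha = 11.24 t/ha


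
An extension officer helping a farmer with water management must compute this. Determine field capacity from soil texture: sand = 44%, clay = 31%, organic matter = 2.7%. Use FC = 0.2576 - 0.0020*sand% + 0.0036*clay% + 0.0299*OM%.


FC = 0.2576 - 0.0020*44 + 0.0036*31 + 0.0299*2.7
   = 0.2576 - 0.0880 + 0.1116 + 0.0807
   = 0.3619


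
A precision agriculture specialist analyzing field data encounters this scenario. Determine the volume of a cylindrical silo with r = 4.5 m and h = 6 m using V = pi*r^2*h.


V = pi * r^2 * h
  = pi * 4.5^2 * 6
  = pi * 20.25 * 6
  = 381.70 m^3


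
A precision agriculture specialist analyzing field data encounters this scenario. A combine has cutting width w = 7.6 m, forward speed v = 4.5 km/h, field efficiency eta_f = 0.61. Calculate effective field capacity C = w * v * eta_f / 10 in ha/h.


C = w * v * eta_f / 10
  = 7.6 * 4.5 * 0.61 / 10
  = 20.86 / 10
  = 2.09 ha/h


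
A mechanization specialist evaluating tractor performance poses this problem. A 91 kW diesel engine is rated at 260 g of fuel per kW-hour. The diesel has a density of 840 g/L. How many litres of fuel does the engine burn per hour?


FC = P * BSFC / rho_fuel
   = 91 * 260 / 840
   = 23660 / 840
   = 28.17 L/h


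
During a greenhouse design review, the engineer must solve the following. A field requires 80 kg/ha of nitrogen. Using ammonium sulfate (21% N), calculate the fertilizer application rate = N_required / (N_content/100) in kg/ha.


Rate = N_required / (N_content / 100)
     = 80 / (21 / 100)
     = 80 / 0.21
     = 380.95 kg/ha


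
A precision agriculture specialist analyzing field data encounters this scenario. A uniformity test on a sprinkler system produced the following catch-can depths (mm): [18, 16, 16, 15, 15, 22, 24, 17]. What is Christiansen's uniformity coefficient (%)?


xbar = 143 / 8 = 17.875
sum|xi - xbar| = 20.750
CU = 100 * (1 - 20.750 / (8 * 17.875))
   = 100 * (1 - 0.1451)
   = 85.49%


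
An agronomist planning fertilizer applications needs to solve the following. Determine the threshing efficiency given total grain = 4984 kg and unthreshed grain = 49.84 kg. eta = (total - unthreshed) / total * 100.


eta = (total - unthreshed) / total * 100
    = (4984 - 49.84) / 4984 * 100
    = 4934.16 / 4984 * 100
    = 99%


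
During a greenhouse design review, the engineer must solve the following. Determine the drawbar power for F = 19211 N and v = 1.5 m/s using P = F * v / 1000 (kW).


P = F * v / 1000
  = 19211 * 1.5 / 1000
  = 28816.50 / 1000
  = 28.82 kW


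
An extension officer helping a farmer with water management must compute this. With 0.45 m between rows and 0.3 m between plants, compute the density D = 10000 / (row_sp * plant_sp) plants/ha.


D = 10000 / (row_sp * plant_sp)
  = 10000 / (0.45 * 0.3)
  = 10000 / 0.1350
  = 74074.07 plants/ha


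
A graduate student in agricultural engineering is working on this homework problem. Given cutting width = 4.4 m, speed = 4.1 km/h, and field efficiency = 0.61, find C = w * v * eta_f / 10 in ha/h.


C = w * v * eta_f / 10
  = 4.4 * 4.1 * 0.61 / 10
  = 11.00 / 10
  = 1.10 ha/h


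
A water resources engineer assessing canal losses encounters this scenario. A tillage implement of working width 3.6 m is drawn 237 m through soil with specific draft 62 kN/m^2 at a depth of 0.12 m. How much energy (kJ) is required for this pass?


E = k * d * w * L
  = 62 * 0.12 * 3.6 * 237
  = 6347.81 kJ


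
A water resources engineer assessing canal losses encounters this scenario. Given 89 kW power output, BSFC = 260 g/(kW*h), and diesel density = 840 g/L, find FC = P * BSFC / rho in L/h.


FC = P * BSFC / rho_fuel
   = 89 * 260 / 840
   = 23140 / 840
   = 27.55 L/h


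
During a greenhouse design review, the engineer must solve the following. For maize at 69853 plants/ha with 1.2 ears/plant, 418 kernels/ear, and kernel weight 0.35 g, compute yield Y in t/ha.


Y = density * ears * kernels * kw
  = 69853 * 1.2 * 418 * 0.35 g/ha
  = 12263392.68 g/ha
  = 12263.39 kg/ha = 12.26 t/ha


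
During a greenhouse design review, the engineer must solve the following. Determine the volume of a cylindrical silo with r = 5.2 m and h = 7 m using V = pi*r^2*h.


V = pi * r^2 * h
  = pi * 5.2^2 * 7
  = pi * 27.04 * 7
  = 594.64 m^3


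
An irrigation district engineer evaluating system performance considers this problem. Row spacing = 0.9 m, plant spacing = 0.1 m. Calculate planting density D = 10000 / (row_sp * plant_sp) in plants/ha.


D = 10000 / (row_sp * plant_sp)
  = 10000 / (0.9 * 0.1)
  = 10000 / 0.0900
  = 111111.11 plants/ha


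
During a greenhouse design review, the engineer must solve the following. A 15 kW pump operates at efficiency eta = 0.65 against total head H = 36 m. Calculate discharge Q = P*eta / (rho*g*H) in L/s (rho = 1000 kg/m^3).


Q = (P * 1000 * eta) / (rho * g * H)
  = (15 * 1000 * 0.65) / (1000 * 9.81 * 36)
  = 9750 / 353160
  = 0.02761 m^3/s = 27.61 L/s


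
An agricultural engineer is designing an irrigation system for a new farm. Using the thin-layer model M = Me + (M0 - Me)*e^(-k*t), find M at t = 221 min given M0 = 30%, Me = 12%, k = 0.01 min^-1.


M = Me + (M0 - Me) * e^(-k*t)
  = 12 + (30 - 12) * e^(-0.01*221)
  = 12 + 18 * e^(-2.210)
  = 12 + 18 * 0.10970
  = 12 + 1.9746
  = 13.97%


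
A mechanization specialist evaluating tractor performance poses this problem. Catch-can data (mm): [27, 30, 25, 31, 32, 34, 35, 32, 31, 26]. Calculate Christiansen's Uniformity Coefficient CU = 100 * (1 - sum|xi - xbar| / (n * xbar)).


xbar = 303 / 10 = 30.300
sum|xi - xbar| = 26.400
CU = 100 * (1 - 26.400 / (10 * 30.300))
   = 100 * (1 - 0.0871)
   = 91.29%


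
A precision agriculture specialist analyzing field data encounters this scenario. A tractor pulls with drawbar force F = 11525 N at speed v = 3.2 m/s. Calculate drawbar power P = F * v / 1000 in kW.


P = F * v / 1000
  = 11525 * 3.2 / 1000
  = 36880 / 1000
  = 36.88 kW


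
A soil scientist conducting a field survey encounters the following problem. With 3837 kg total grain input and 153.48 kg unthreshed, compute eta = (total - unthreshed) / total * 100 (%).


eta = (total - unthreshed) / total * 100
    = (3837 - 153.48) / 3837 * 100
    = 3683.52 / 3837 * 100
    = 96%


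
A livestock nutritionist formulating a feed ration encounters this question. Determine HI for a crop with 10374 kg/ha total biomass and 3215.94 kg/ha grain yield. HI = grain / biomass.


HI = grain_yield / biomass
   = 3215.94 / 10374
   = 0.31


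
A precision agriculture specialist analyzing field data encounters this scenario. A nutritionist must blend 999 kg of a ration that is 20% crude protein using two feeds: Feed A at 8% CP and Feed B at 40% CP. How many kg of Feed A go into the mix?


parts_A = CP_b - target = 40 - 20 = 20
parts_B = target - CP_a = 20 - 8 = 12
total_parts = 20 + 12 = 32
Feed A = 999 * 20 / 32 = 624.38 kg
Feed B = 999 * 12 / 32 = 374.63 kg

624.38 kg


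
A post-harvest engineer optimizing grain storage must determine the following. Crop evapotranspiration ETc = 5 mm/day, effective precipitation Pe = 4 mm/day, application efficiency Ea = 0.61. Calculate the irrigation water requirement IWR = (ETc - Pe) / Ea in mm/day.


IWR = (ETc - Pe) / Ea
    = (5 - 4) / 0.61
    = 1 / 0.61
    = 1.64 mm/day


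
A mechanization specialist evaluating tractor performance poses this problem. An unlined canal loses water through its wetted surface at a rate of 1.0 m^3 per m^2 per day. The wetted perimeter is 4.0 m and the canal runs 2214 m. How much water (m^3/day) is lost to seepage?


S = C * P * L
  = 1.0 * 4.0 * 2214
  = 8856 m^3/day


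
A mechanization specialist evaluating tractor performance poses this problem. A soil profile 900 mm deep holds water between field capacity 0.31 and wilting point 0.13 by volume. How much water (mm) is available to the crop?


AW = (FC - WP) * D
   = (0.31 - 0.13) * 900
   = 0.18 * 900
   = 162 mm


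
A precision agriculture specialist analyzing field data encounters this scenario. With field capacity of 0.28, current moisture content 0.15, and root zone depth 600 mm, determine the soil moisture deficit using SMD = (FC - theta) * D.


SMD = (FC - theta) * D
    = (0.28 - 0.15) * 600
    = 0.130 * 600
    = 78 mm


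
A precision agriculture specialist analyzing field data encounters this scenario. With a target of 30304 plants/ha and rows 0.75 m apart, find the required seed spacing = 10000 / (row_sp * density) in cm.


spacing = 10000 / (row_sp * density)
        = 10000 / (0.75 * 30304)
        = 10000 / 22728
        = 0.43999 m = 44.00 cm


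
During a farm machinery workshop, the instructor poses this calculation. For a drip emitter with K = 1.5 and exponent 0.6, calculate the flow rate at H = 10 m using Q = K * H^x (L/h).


Q = K * H^x
  = 1.5 * 10^0.6
  = 1.5 * 3.9811
  = 5.97 L/h


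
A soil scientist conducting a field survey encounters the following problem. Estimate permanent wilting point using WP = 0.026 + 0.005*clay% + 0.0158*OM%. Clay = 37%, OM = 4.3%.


WP = 0.026 + 0.005*37 + 0.0158*4.3
   = 0.026 + 0.1850 + 0.0679
   = 0.2789


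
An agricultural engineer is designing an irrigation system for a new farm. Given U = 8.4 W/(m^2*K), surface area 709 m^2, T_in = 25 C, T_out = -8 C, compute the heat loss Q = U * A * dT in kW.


dT = 25 - (-8) = 33 K
Q = U * A * dT
  = 8.4 * 709 * 33
  = 196534.80 W = 196.53 kW


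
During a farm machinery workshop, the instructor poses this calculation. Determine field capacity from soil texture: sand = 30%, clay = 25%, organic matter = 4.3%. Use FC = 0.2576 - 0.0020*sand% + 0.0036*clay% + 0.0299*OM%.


FC = 0.2576 - 0.0020*30 + 0.0036*25 + 0.0299*4.3
   = 0.2576 - 0.0600 + 0.0900 + 0.1286
   = 0.4162


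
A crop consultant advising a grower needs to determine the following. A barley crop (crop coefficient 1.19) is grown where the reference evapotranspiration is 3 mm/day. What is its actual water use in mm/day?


ETc = Kc * ET0
    = 1.19 * 3
    = 3.57 mm/day


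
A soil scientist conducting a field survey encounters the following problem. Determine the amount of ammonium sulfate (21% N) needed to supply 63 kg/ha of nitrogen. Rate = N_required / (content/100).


Rate = N_required / (N_content / 100)
     = 63 / (21 / 100)
     = 63 / 0.21
     = 300 kg/ha


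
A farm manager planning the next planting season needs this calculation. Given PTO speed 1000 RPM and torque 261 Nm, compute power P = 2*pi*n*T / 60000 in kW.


P = 2*pi*n*T / 60000
  = 2*pi * 1000 * 261 / 60000
  = 1639911.37 / 60000
  = 27.33 kW


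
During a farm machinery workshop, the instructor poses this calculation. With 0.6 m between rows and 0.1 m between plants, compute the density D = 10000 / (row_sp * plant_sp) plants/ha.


D = 10000 / (row_sp * plant_sp)
  = 10000 / (0.6 * 0.1)
  = 10000 / 0.0600
  = 166666.67 plants/ha


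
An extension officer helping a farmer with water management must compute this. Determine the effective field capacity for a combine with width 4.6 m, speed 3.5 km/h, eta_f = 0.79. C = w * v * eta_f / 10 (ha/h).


C = w * v * eta_f / 10
  = 4.6 * 3.5 * 0.79 / 10
  = 12.72 / 10
  = 1.27 ha/h


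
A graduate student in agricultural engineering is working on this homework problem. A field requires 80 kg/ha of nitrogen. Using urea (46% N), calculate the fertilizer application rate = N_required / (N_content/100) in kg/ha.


Rate = N_required / (N_content / 100)
     = 80 / (46 / 100)
     = 80 / 0.46
     = 173.91 kg/ha


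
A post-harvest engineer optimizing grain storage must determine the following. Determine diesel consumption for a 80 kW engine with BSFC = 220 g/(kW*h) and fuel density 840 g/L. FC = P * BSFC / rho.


FC = P * BSFC / rho_fuel
   = 80 * 220 / 840
   = 17600 / 840
   = 20.95 L/h


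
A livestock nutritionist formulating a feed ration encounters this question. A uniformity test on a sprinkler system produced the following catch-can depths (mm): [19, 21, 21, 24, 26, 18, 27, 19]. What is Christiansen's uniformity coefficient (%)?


xbar = 175 / 8 = 21.875
sum|xi - xbar| = 22.750
CU = 100 * (1 - 22.750 / (8 * 21.875))
   = 100 * (1 - 0.1300)
   = 87%


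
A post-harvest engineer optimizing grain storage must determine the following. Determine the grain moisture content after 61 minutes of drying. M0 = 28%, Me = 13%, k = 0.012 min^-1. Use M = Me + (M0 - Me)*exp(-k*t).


M = Me + (M0 - Me) * e^(-k*t)
  = 13 + (28 - 13) * e^(-0.012*61)
  = 13 + 15 * e^(-0.732)
  = 13 + 15 * 0.48095
  = 13 + 7.2142
  = 20.21%


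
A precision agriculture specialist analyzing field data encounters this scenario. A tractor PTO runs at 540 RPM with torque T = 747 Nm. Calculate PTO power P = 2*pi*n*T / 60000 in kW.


P = 2*pi*n*T / 60000
  = 2*pi * 540 * 747 / 60000
  = 2534511.29 / 60000
  = 42.24 kW


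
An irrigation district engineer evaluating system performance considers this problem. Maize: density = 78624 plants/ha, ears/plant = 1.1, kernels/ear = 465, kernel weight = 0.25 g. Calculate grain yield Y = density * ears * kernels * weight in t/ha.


Y = density * ears * kernels * kw
  = 78624 * 1.1 * 465 * 0.25 g/ha
  = 10054044.00 g/ha
  = 10054.04 kg/ha = 10.05 t/ha


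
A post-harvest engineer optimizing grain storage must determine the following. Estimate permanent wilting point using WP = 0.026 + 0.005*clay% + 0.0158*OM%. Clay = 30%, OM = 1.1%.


WP = 0.026 + 0.005*30 + 0.0158*1.1
   = 0.026 + 0.1500 + 0.0174
   = 0.1934


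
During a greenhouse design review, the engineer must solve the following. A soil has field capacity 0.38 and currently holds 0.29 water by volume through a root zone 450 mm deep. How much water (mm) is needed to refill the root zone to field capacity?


SMD = (FC - theta) * D
    = (0.38 - 0.29) * 450
    = 0.090 * 450
    = 40.50 mm


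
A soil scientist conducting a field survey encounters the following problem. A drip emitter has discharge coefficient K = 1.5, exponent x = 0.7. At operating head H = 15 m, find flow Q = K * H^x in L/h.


Q = K * H^x
  = 1.5 * 15^0.7
  = 1.5 * 6.6568
  = 9.99 L/h


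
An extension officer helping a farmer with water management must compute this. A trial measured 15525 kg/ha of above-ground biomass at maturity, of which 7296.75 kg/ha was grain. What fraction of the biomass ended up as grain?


HI = grain_yield / biomass
   = 7296.75 / 15525
   = 0.47


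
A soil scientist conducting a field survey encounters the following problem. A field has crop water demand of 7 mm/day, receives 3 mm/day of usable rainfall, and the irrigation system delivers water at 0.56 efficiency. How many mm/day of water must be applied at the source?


IWR = (ETc - Pe) / Ea
    = (7 - 3) / 0.56
    = 4 / 0.56
    = 7.14 mm/day


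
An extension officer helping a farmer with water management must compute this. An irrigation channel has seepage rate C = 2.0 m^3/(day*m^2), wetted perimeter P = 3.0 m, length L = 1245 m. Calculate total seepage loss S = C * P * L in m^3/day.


S = C * P * L
  = 2.0 * 3.0 * 1245
  = 7470 m^3/day


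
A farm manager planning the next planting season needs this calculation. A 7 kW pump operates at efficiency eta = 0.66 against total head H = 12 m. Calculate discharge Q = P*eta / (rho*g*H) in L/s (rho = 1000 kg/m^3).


Q = (P * 1000 * eta) / (rho * g * H)
  = (7 * 1000 * 0.66) / (1000 * 9.81 * 12)
  = 4620 / 117720
  = 0.03925 m^3/s = 39.25 L/s


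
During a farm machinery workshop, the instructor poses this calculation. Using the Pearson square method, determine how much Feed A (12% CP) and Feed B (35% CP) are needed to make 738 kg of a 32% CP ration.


parts_A = CP_b - target = 35 - 32 = 3
parts_B = target - CP_a = 32 - 12 = 20
total_parts = 3 + 20 = 23
Feed A = 738 * 3 / 23 = 96.26 kg
Feed B = 738 * 20 / 23 = 641.74 kg

96.26 kg


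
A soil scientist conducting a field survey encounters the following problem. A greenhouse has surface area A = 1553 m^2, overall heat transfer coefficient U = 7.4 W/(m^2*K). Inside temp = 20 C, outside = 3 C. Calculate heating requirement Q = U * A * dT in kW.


dT = 20 - (3) = 17 K
Q = U * A * dT
  = 7.4 * 1553 * 17
  = 195367.40 W = 195.37 kW


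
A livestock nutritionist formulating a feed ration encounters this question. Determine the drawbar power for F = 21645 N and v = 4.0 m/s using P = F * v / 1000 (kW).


P = F * v / 1000
  = 21645 * 4.0 / 1000
  = 86580 / 1000
  = 86.58 kW


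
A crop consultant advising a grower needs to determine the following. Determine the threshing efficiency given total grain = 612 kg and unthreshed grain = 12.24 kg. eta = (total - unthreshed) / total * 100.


eta = (total - unthreshed) / total * 100
    = (612 - 12.24) / 612 * 100
    = 599.76 / 612 * 100
    = 98%


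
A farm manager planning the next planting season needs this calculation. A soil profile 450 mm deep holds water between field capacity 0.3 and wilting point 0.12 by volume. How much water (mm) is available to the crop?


AW = (FC - WP) * D
   = (0.3 - 0.12) * 450
   = 0.18 * 450
   = 81 mm


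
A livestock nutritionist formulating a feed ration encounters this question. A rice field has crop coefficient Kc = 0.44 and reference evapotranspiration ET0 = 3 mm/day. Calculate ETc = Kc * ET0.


ETc = Kc * ET0
    = 0.44 * 3
    = 1.32 mm/day


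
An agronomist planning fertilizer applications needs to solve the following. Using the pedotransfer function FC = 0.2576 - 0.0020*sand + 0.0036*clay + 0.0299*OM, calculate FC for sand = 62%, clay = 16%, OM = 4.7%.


FC = 0.2576 - 0.0020*62 + 0.0036*16 + 0.0299*4.7
   = 0.2576 - 0.1240 + 0.0576 + 0.1405
   = 0.3317


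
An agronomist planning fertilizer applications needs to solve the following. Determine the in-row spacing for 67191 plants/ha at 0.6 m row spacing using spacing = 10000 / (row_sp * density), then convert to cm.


spacing = 10000 / (row_sp * density)
        = 10000 / (0.6 * 67191)
        = 10000 / 40314.60
        = 0.24805 m = 24.80 cm


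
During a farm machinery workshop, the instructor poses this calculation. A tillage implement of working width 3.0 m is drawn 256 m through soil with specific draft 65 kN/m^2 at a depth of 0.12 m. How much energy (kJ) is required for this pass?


E = k * d * w * L
  = 65 * 0.12 * 3.0 * 256
  = 5990.40 kJ


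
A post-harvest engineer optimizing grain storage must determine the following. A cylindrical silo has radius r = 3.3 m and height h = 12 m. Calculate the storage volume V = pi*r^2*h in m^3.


V = pi * r^2 * h
  = pi * 3.3^2 * 12
  = pi * 10.89 * 12
  = 410.54 m^3


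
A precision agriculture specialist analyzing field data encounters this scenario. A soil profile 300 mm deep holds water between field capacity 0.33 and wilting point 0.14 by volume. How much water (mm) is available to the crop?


AW = (FC - WP) * D
   = (0.33 - 0.14) * 300
   = 0.19 * 300
   = 57 mm


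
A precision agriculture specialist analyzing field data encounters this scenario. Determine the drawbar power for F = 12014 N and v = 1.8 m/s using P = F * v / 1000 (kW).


P = F * v / 1000
  = 12014 * 1.8 / 1000
  = 21625.20 / 1000
  = 21.63 kW


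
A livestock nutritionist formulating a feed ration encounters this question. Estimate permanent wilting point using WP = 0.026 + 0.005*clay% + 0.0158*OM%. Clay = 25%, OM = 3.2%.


WP = 0.026 + 0.005*25 + 0.0158*3.2
   = 0.026 + 0.1250 + 0.0506
   = 0.2016


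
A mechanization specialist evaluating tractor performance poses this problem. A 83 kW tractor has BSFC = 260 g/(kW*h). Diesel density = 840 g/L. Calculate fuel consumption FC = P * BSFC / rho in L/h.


FC = P * BSFC / rho_fuel
   = 83 * 260 / 840
   = 21580 / 840
   = 25.69 L/h


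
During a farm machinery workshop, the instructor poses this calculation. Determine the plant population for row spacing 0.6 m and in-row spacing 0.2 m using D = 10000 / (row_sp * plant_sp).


D = 10000 / (row_sp * plant_sp)
  = 10000 / (0.6 * 0.2)
  = 10000 / 0.1200
  = 83333.33 plants/ha


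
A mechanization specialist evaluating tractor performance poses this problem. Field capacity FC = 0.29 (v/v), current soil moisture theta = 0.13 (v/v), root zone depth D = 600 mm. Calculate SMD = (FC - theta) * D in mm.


SMD = (FC - theta) * D
    = (0.29 - 0.13) * 600
    = 0.160 * 600
    = 96 mm


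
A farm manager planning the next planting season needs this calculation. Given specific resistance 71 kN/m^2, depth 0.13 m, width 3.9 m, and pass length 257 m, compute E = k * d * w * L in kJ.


E = k * d * w * L
  = 71 * 0.13 * 3.9 * 257
  = 9251.23 kJ


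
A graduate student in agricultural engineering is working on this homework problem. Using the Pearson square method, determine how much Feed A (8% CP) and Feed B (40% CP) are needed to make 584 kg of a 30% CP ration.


parts_A = CP_b - target = 40 - 30 = 10
parts_B = target - CP_a = 30 - 8 = 22
total_parts = 10 + 22 = 32
Feed A = 584 * 10 / 32 = 182.50 kg
Feed B = 584 * 22 / 32 = 401.50 kg

182.50 kg


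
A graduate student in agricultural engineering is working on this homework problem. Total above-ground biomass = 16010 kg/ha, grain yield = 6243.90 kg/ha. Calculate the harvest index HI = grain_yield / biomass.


HI = grain_yield / biomass
   = 6243.90 / 16010
   = 0.39


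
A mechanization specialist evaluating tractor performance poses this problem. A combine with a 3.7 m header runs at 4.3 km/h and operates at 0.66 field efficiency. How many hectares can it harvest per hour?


C = w * v * eta_f / 10
  = 3.7 * 4.3 * 0.66 / 10
  = 10.50 / 10
  = 1.05 ha/h


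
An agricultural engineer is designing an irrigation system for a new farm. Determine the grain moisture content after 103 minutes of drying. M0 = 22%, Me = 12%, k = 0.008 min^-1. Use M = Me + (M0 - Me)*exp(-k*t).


M = Me + (M0 - Me) * e^(-k*t)
  = 12 + (22 - 12) * e^(-0.008*103)
  = 12 + 10 * e^(-0.824)
  = 12 + 10 * 0.43867
  = 12 + 4.3867
  = 16.39%


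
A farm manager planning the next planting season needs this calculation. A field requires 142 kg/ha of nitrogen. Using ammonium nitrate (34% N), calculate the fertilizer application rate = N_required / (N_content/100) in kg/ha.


Rate = N_required / (N_content / 100)
     = 142 / (34 / 100)
     = 142 / 0.34
     = 417.65 kg/ha


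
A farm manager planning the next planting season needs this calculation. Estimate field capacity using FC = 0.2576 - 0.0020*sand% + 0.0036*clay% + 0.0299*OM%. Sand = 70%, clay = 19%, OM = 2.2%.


FC = 0.2576 - 0.0020*70 + 0.0036*19 + 0.0299*2.2
   = 0.2576 - 0.1400 + 0.0684 + 0.0658
   = 0.2518


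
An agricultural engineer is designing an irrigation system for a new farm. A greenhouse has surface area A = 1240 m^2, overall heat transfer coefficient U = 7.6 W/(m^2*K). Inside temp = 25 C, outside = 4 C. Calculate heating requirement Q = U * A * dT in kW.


dT = 25 - (4) = 21 K
Q = U * A * dT
  = 7.6 * 1240 * 21
  = 197904 W = 197.90 kW


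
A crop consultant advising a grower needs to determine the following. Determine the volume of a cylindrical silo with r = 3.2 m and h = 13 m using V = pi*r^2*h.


V = pi * r^2 * h
  = pi * 3.2^2 * 13
  = pi * 10.24 * 13
  = 418.21 m^3


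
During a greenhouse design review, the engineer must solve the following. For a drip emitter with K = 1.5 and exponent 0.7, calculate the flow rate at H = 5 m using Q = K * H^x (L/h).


Q = K * H^x
  = 1.5 * 5^0.7
  = 1.5 * 3.0852
  = 4.63 L/h


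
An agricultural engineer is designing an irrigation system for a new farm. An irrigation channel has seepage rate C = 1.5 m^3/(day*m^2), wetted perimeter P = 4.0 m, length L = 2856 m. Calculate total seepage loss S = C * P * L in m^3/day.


S = C * P * L
  = 1.5 * 4.0 * 2856
  = 17136 m^3/day


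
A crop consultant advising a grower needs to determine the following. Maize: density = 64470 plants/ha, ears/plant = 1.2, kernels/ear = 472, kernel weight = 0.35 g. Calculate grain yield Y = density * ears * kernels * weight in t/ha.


Y = density * ears * kernels * kw
  = 64470 * 1.2 * 472 * 0.35 g/ha
  = 12780532.80 g/ha
  = 12780.53 kg/ha = 12.78 t/ha


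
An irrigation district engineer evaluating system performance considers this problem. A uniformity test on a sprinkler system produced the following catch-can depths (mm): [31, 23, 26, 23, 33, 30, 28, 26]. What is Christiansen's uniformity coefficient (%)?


xbar = 220 / 8 = 27.500
sum|xi - xbar| = 24
CU = 100 * (1 - 24 / (8 * 27.500))
   = 100 * (1 - 0.1091)
   = 89.09%


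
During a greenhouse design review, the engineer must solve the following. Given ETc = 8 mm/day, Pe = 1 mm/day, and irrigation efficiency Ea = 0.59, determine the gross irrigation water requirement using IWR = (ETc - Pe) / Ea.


IWR = (ETc - Pe) / Ea
    = (8 - 1) / 0.59
    = 7 / 0.59
    = 11.86 mm/day


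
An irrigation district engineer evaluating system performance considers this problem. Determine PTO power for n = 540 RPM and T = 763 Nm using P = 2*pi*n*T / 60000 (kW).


P = 2*pi*n*T / 60000
  = 2*pi * 540 * 763 / 60000
  = 2588798.01 / 60000
  = 43.15 kW


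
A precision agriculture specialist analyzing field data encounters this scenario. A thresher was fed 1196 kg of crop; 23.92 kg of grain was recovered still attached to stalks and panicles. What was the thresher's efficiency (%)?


eta = (total - unthreshed) / total * 100
    = (1196 - 23.92) / 1196 * 100
    = 1172.08 / 1196 * 100
    = 98%


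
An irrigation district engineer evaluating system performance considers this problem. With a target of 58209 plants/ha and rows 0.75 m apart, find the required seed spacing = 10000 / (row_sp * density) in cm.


spacing = 10000 / (row_sp * density)
        = 10000 / (0.75 * 58209)
        = 10000 / 43656.75
        = 0.22906 m = 22.91 cm


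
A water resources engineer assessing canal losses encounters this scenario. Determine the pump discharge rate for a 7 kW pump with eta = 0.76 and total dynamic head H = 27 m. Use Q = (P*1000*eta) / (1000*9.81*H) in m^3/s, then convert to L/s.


Q = (P * 1000 * eta) / (rho * g * H)
  = (7 * 1000 * 0.76) / (1000 * 9.81 * 27)
  = 5320 / 264870
  = 0.02009 m^3/s = 20.09 L/s


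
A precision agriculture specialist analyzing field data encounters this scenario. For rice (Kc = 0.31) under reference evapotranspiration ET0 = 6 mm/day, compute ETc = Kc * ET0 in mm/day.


ETc = Kc * ET0
    = 0.31 * 6
    = 1.86 mm/day


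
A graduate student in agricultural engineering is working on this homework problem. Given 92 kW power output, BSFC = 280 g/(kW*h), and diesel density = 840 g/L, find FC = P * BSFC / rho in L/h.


FC = P * BSFC / rho_fuel
   = 92 * 280 / 840
   = 25760 / 840
   = 30.67 L/h


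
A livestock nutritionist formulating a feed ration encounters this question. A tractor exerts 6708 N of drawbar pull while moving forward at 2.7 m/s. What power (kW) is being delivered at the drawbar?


P = F * v / 1000
  = 6708 * 2.7 / 1000
  = 18111.60 / 1000
  = 18.11 kW


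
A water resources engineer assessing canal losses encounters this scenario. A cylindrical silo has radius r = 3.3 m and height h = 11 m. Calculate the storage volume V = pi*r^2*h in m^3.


V = pi * r^2 * h
  = pi * 3.3^2 * 11
  = pi * 10.89 * 11
  = 376.33 m^3


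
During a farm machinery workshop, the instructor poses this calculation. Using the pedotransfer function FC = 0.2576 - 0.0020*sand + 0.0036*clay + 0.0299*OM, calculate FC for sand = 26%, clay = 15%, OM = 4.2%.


FC = 0.2576 - 0.0020*26 + 0.0036*15 + 0.0299*4.2
   = 0.2576 - 0.0520 + 0.0540 + 0.1256
   = 0.3852


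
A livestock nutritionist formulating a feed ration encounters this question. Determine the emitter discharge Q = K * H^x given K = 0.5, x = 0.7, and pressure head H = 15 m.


Q = K * H^x
  = 0.5 * 15^0.7
  = 0.5 * 6.6568
  = 3.33 L/h


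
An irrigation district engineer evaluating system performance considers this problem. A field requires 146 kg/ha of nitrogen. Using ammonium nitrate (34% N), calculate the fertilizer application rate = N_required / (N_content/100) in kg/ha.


Rate = N_required / (N_content / 100)
     = 146 / (34 / 100)
     = 146 / 0.34
     = 429.41 kg/ha


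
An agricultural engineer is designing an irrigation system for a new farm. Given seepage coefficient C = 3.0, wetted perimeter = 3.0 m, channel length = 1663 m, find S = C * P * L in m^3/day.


S = C * P * L
  = 3.0 * 3.0 * 1663
  = 14967 m^3/day


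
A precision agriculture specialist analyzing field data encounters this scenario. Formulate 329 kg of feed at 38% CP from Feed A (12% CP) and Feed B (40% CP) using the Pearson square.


parts_A = CP_b - target = 40 - 38 = 2
parts_B = target - CP_a = 38 - 12 = 26
total_parts = 2 + 26 = 28
Feed A = 329 * 2 / 28 = 23.50 kg
Feed B = 329 * 26 / 28 = 305.50 kg

23.50 kg


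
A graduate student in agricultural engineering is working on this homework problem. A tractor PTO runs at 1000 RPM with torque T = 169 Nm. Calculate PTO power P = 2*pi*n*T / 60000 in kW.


P = 2*pi*n*T / 60000
  = 2*pi * 1000 * 169 / 60000
  = 1061858.32 / 60000
  = 17.70 kW


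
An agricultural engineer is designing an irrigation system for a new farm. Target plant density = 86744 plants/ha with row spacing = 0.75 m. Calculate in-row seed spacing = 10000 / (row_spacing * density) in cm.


spacing = 10000 / (row_sp * density)
        = 10000 / (0.75 * 86744)
        = 10000 / 65058
        = 0.15371 m = 15.37 cm


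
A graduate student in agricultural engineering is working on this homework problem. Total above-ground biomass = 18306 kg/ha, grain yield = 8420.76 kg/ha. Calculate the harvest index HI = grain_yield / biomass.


HI = grain_yield / biomass
   = 8420.76 / 18306
   = 0.46


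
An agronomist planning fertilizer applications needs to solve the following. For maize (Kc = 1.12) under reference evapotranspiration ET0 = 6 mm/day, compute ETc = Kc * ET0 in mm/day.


ETc = Kc * ET0
    = 1.12 * 6
    = 6.72 mm/day


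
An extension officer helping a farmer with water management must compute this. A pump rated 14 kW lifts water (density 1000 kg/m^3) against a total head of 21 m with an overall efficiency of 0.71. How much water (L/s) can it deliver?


Q = (P * 1000 * eta) / (rho * g * H)
  = (14 * 1000 * 0.71) / (1000 * 9.81 * 21)
  = 9940 / 206010
  = 0.04825 m^3/s = 48.25 L/s


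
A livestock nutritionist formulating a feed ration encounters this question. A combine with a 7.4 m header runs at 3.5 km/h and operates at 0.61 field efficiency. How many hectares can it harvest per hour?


C = w * v * eta_f / 10
  = 7.4 * 3.5 * 0.61 / 10
  = 15.80 / 10
  = 1.58 ha/h


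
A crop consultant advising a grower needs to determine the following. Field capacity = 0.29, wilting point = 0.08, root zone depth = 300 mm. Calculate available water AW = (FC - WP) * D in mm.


AW = (FC - WP) * D
   = (0.29 - 0.08) * 300
   = 0.21 * 300
   = 63 mm


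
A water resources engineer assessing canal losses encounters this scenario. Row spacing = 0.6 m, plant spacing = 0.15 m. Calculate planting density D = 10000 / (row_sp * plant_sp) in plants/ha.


D = 10000 / (row_sp * plant_sp)
  = 10000 / (0.6 * 0.15)
  = 10000 / 0.0900
  = 111111.11 plants/ha


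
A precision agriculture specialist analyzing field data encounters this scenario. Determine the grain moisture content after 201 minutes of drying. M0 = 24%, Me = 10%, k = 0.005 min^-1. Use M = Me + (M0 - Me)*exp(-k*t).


M = Me + (M0 - Me) * e^(-k*t)
  = 10 + (24 - 10) * e^(-0.005*201)
  = 10 + 14 * e^(-1.005)
  = 10 + 14 * 0.36604
  = 10 + 5.1246
  = 15.12%


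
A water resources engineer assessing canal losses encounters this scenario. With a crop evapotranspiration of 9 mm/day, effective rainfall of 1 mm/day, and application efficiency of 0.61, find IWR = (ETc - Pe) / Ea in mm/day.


IWR = (ETc - Pe) / Ea
    = (9 - 1) / 0.61
    = 8 / 0.61
    = 13.11 mm/day


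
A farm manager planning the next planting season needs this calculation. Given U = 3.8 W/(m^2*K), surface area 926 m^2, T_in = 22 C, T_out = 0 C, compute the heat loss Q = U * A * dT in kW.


dT = 22 - (0) = 22 K
Q = U * A * dT
  = 3.8 * 926 * 22
  = 77413.60 W = 77.41 kW


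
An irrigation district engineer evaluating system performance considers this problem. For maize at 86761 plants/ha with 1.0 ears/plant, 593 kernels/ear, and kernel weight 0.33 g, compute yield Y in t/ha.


Y = density * ears * kernels * kw
  = 86761 * 1.0 * 593 * 0.33 g/ha
  = 16978260.09 g/ha
  = 16978.26 kg/ha = 16.98 t/ha


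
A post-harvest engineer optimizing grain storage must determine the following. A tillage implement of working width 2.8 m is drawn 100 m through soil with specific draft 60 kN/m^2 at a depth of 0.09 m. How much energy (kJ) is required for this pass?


E = k * d * w * L
  = 60 * 0.09 * 2.8 * 100
  = 1512 kJ


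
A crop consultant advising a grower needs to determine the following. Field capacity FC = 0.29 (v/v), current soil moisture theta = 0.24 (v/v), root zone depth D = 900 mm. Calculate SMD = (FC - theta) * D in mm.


SMD = (FC - theta) * D
    = (0.29 - 0.24) * 900
    = 0.050 * 900
    = 45 mm


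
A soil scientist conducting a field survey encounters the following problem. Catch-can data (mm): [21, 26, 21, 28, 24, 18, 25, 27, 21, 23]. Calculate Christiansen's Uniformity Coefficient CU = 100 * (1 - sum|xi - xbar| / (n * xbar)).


xbar = 234 / 10 = 23.400
sum|xi - xbar| = 26
CU = 100 * (1 - 26 / (10 * 23.400))
   = 100 * (1 - 0.1111)
   = 88.89%


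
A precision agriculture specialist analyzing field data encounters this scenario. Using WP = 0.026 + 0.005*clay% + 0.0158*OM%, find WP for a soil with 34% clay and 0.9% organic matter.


WP = 0.026 + 0.005*34 + 0.0158*0.9
   = 0.026 + 0.1700 + 0.0142
   = 0.2102


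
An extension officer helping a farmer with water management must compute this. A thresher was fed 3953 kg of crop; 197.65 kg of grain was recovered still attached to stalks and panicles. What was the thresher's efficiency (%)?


eta = (total - unthreshed) / total * 100
    = (3953 - 197.65) / 3953 * 100
    = 3755.35 / 3953 * 100
    = 95%


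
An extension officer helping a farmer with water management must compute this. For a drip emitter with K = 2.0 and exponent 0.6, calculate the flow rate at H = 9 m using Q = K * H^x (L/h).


Q = K * H^x
  = 2.0 * 9^0.6
  = 2.0 * 3.7372
  = 7.47 L/h


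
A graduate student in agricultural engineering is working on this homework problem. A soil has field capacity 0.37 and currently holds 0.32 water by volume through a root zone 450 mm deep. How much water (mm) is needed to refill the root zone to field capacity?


SMD = (FC - theta) * D
    = (0.37 - 0.32) * 450
    = 0.050 * 450
    = 22.50 mm


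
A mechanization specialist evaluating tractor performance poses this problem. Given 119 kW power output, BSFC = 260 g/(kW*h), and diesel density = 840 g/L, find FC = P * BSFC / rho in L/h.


FC = P * BSFC / rho_fuel
   = 119 * 260 / 840
   = 30940 / 840
   = 36.83 L/h


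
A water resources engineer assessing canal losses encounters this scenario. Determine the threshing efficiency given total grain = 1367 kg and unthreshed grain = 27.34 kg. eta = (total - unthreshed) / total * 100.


eta = (total - unthreshed) / total * 100
    = (1367 - 27.34) / 1367 * 100
    = 1339.66 / 1367 * 100
    = 98%


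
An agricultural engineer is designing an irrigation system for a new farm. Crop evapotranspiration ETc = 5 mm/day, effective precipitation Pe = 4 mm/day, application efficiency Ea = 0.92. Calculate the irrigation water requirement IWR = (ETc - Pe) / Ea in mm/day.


IWR = (ETc - Pe) / Ea
    = (5 - 4) / 0.92
    = 1 / 0.92
    = 1.09 mm/day


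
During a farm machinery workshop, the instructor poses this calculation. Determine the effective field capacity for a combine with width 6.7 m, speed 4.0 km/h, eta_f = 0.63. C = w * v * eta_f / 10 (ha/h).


C = w * v * eta_f / 10
  = 6.7 * 4.0 * 0.63 / 10
  = 16.88 / 10
  = 1.69 ha/h


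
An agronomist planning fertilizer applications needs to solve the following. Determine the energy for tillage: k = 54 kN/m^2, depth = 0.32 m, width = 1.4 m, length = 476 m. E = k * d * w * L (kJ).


E = k * d * w * L
  = 54 * 0.32 * 1.4 * 476
  = 11515.39 kJ


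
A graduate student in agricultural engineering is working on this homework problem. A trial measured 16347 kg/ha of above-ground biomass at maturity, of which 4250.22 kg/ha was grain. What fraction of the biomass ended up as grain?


HI = grain_yield / biomass
   = 4250.22 / 16347
   = 0.26
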